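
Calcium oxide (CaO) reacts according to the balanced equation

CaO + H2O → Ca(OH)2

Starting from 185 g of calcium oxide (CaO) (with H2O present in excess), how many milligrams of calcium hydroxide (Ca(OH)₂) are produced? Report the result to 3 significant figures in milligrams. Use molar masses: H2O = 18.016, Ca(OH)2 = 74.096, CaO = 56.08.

244000 mg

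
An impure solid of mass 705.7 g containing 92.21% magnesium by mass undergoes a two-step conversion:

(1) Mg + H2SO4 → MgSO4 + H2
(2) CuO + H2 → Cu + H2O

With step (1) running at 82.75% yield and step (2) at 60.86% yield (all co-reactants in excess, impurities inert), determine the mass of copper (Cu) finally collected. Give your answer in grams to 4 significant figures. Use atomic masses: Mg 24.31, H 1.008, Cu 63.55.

856.7 g

Pure Mg = 705.7 × 0.9221 = 650.73 g.
M(Mg) = 24.31 g/mol.
M(Cu) = 63.55 g/mol.
n(Mg) = 650.73 / 24.31 = 26.768 mol.
Step 1 (Mg:H2 = 1:1): theoretical n(H2) = 26.768 mol; at 82.75% yield, n(H2) = 22.150 mol.
Step 2 (H2:Cu = 1:1): theoretical n(Cu) = 22.150 mol, so theoretical mass = 22.150 × 63.55 = 1407.7 g.
At 60.86% yield, actual mass of Cu = 1407.7 × 0.6086 = 856.70 g.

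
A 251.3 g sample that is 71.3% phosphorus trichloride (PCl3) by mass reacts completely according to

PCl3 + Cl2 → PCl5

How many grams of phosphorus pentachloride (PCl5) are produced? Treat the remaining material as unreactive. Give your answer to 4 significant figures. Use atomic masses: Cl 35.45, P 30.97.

Mass of pure PCl3 = 251.3 g × 0.713 = 179.18 g.
M(PCl3) = 30.97 + 3(35.45) = 137.32 g/mol.
M(PCl5) = 30.97 + 5(35.45) = 208.22 g/mol.
n(PCl3) = 179.18 g / 137.32 g/mol = 1.3048 mol.
From the equation the PCl3:PCl5 mole ratio is 1:1, so n(PCl5) = 1.3048 × 1/1 = 1.3048 mol.
Mass of PCl5 = 1.3048 mol × 208.22 g/mol = 271.69 g.

271.7 g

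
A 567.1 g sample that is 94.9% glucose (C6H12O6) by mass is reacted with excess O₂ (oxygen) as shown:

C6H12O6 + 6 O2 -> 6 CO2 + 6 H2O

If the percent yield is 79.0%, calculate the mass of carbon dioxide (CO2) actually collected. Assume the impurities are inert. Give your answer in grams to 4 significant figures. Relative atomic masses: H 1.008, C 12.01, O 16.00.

623.2 g

Pure C6H12O6 available = 567.1 g × 0.949 = 538.18 g.
M(C6H12O6) = 6(12.01) + 12(1.008) + 6(16.00) = 180.156 g/mol.
M(CO2) = 12.01 + 2(16.00) = 44.01 g/mol.
n(C6H12O6) = 538.18 g / 180.156 g/mol = 2.9873 mol.
From the equation the C6H12O6:CO2 mole ratio is 1:6, so n(CO2) = 2.9873 × 6/1 = 17.924 mol.
Mass of CO2 = 17.924 mol × 44.01 g/mol = 788.82 g.
Actual mass collected = 788.82 g × 0.790 = 623.17 g.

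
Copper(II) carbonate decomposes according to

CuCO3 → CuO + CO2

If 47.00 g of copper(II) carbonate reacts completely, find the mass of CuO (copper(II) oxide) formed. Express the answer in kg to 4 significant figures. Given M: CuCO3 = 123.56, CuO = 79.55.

0.03026 kg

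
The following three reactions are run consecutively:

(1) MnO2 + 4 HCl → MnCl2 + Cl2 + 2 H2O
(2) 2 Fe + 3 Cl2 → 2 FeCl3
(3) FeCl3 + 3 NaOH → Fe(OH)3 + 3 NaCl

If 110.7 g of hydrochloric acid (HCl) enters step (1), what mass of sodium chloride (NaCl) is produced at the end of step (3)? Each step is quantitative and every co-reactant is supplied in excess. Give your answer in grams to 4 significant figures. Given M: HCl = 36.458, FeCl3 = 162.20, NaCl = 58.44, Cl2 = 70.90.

88.72 g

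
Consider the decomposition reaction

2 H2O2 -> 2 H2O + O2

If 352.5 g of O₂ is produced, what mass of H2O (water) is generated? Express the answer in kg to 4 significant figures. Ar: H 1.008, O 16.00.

0.3969 kg

M(O2) = 2(16.00) = 32.00 g/mol.
M(H2O) = 2(1.008) + 16.00 = 18.016 g/mol.
n(O2) = 352.50 g / 32.00 g/mol = 11.016 mol.
From the equation the O2:H2O mole ratio is 1:2, so n(H2O) = 11.016 × 2/1 = 22.031 mol.
Mass of H2O = 22.031 mol × 18.016 g/mol = 396.91 g.
Converting to kg: 396.91 g = 0.3969 kg.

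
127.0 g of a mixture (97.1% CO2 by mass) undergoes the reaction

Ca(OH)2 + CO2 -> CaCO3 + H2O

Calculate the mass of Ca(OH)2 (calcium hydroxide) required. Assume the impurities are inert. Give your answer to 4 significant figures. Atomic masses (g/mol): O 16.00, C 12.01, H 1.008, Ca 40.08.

Mass of pure CO2 = 127.0 g × 0.971 = 123.32 g.
M(CO2) = 12.01 + 2(16.00) = 44.01 g/mol.
M(Ca(OH)2) = 40.08 + 2(16.00) + 2(1.008) = 74.096 g/mol.
n(CO2) = 123.32 g / 44.01 g/mol = 2.8020 mol.
From the equation the CO2:Ca(OH)2 mole ratio is 1:1, so n(Ca(OH)2) = 2.8020 × 1/1 = 2.8020 mol.
Mass of Ca(OH)2 = 2.8020 mol × 74.096 g/mol = 207.62 g.

207.6 g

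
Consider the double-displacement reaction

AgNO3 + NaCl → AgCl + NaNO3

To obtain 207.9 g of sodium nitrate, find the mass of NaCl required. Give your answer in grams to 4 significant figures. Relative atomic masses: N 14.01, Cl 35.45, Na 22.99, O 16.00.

M(NaNO3) = 22.99 + 14.01 + 3(16.00) = 85.00 g/mol.
M(NaCl) = 22.99 + 35.45 = 58.44 g/mol.
n(NaNO3) = 207.90 g / 85.00 g/mol = 2.4459 mol.
From the equation the NaNO3:NaCl mole ratio is 1:1, so n(NaCl) = 2.4459 × 1/1 = 2.4459 mol.
Mass of NaCl = 2.4459 mol × 58.44 g/mol = 142.94 g.

142.9 g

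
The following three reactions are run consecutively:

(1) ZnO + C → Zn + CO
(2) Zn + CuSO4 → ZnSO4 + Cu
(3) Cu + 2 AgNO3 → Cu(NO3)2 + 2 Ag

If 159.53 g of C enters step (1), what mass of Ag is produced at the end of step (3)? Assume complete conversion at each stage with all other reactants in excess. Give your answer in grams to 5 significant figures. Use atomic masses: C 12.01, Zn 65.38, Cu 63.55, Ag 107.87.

2865.7 g

M(C) = 12.01 g/mol.
M(Ag) = 107.87 g/mol.
n(C) = 159.53 / 12.01 = 13.2831 mol.
Reaction (1): C→Zn ratio 1:1 ⇒ n(Zn) = 13.2831 mol.
Reaction (2): Zn→Cu ratio 1:1 ⇒ n(Cu) = 13.2831 mol.
Reaction (3): Cu→Ag ratio 1:2 ⇒ n(Ag) = 26.5662 mol.
Mass of Ag = 26.5662 × 107.87 = 2865.70 g.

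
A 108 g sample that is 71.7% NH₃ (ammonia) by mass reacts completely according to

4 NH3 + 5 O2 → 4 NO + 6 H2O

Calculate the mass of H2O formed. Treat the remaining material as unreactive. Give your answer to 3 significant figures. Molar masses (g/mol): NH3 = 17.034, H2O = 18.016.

Mass of pure NH3 = 108 g × 0.717 = 77.44 g.
n(NH3) = 77.44 g / 17.034 g/mol = 4.546 mol.
From the equation the NH3:H2O mole ratio is 4:6, so n(H2O) = 4.546 × 6/4 = 6.819 mol.
Mass of H2O = 6.819 mol × 18.016 g/mol = 122.9 g.

123 g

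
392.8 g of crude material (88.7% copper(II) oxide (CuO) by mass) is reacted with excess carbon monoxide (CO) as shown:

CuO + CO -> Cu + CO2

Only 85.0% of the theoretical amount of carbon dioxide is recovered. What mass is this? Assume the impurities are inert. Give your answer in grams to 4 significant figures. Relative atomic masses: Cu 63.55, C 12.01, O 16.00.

Pure CuO available = 392.8 g × 0.887 = 348.41 g.
M(CuO) = 63.55 + 16.00 = 79.55 g/mol.
M(CO2) = 12.01 + 2(16.00) = 44.01 g/mol.
n(CuO) = 348.41 g / 79.55 g/mol = 4.3798 mol.
From the equation the CuO:CO2 mole ratio is 1:1, so n(CO2) = 4.3798 × 1/1 = 4.3798 mol.
Mass of CO2 = 4.3798 mol × 44.01 g/mol = 192.76 g.
Actual mass collected = 192.76 g × 0.850 = 163.84 g.

163.8 g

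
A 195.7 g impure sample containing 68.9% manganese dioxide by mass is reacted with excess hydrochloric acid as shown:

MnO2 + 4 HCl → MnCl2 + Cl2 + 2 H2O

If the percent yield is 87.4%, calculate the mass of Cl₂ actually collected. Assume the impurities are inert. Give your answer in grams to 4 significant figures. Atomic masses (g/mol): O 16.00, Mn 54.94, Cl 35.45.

96.11 g

Pure MnO2 available = 195.7 g × 0.689 = 134.84 g.
M(MnO2) = 54.94 + 2(16.00) = 86.94 g/mol.
M(Cl2) = 2(35.45) = 70.90 g/mol.
n(MnO2) = 134.84 g / 86.94 g/mol = 1.5509 mol.
From the equation the MnO2:Cl2 mole ratio is 1:1, so n(Cl2) = 1.5509 × 1/1 = 1.5509 mol.
Mass of Cl2 = 1.5509 mol × 70.90 g/mol = 109.96 g.
Actual mass collected = 109.96 g × 0.874 = 96.105 g.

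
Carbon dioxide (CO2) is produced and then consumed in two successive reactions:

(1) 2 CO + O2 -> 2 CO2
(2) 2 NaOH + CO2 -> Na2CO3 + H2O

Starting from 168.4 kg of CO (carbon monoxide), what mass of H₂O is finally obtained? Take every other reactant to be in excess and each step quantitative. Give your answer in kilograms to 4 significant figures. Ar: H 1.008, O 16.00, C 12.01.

M(CO) = 12.01 + 16.00 = 28.01 g/mol.
M(H2O) = 2(1.008) + 16.00 = 18.016 g/mol.
168.4 kg = 168400 g.
n(CO) = 168400 / 28.01 = 6012.1 mol.
Step 1 gives a 2:2 ratio of CO to CO2, so n(CO2) = 6012.1 mol.
In step 2 the CO2:H2O ratio is 1:1, so n(H2O) = 6012.1 mol.
Mass of H2O = 6012.1 × 18.016 = 108310 g = 108.3 kg.

108.3 kg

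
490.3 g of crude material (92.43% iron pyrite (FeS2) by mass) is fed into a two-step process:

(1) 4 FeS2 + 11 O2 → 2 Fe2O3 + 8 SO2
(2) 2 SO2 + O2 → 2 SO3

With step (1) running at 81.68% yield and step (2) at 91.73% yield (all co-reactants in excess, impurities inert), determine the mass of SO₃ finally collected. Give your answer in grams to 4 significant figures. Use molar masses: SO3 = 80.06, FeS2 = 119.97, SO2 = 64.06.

453.2 g

Pure FeS2 = 490.3 × 0.9243 = 453.18 g.
n(FeS2) = 453.18 / 119.97 = 3.7775 mol.
Step 1 (FeS2:SO2 = 4:8): theoretical n(SO2) = 7.5550 mol; at 81.68% yield, n(SO2) = 6.1709 mol.
Step 2 (SO2:SO3 = 2:2): theoretical n(SO3) = 6.1709 mol, so theoretical mass = 6.1709 × 80.06 = 494.04 g.
At 91.73% yield, actual mass of SO3 = 494.04 × 0.9173 = 453.18 g.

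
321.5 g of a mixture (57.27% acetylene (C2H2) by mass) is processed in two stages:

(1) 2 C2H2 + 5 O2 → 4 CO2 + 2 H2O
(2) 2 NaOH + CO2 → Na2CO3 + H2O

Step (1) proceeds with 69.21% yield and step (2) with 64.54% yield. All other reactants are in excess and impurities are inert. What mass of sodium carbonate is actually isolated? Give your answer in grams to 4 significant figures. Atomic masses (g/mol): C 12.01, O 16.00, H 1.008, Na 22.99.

Pure C2H2 = 321.5 × 0.5727 = 184.12 g.
M(C2H2) = 2(12.01) + 2(1.008) = 26.036 g/mol.
M(Na2CO3) = 2(22.99) + 12.01 + 3(16.00) = 105.99 g/mol.
n(C2H2) = 184.12 / 26.036 = 7.0719 mol.
Step 1 (C2H2:CO2 = 2:4): theoretical n(CO2) = 14.144 mol; at 69.21% yield, n(CO2) = 9.7889 mol.
Step 2 (CO2:Na2CO3 = 1:1): theoretical n(Na2CO3) = 9.7889 mol, so theoretical mass = 9.7889 × 105.99 = 1037.5 g.
At 64.54% yield, actual mass of Na2CO3 = 1037.5 × 0.6454 = 669.62 g.

669.6 g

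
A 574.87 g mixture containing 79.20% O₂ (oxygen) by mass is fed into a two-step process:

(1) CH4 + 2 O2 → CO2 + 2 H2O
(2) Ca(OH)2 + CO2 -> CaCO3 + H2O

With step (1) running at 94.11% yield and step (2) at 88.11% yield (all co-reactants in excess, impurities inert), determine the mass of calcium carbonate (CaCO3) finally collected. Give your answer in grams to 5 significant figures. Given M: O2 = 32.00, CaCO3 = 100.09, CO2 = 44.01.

Pure O2 = 574.87 × 0.7920 = 455.297 g.
n(O2) = 455.297 / 32.00 = 14.2280 mol.
Step 1 (O2:CO2 = 2:1): theoretical n(CO2) = 7.11402 mol; at 94.11% yield, n(CO2) = 6.69500 mol.
Step 2 (CO2:CaCO3 = 1:1): theoretical n(CaCO3) = 6.69500 mol, so theoretical mass = 6.69500 × 100.09 = 670.103 g.
At 88.11% yield, actual mass of CaCO3 = 670.103 × 0.8811 = 590.427 g.

590.43 g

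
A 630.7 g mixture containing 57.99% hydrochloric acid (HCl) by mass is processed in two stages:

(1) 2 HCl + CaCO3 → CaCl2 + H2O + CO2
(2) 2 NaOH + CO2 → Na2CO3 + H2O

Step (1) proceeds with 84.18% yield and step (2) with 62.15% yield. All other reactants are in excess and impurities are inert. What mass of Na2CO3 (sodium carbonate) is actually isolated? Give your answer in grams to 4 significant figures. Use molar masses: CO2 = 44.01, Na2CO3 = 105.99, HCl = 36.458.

Pure HCl = 630.7 × 0.5799 = 365.74 g.
n(HCl) = 365.74 / 36.458 = 10.032 mol.
Step 1 (HCl:CO2 = 2:1): theoretical n(CO2) = 5.0159 mol; at 84.18% yield, n(CO2) = 4.2224 mol.
Step 2 (CO2:Na2CO3 = 1:1): theoretical n(Na2CO3) = 4.2224 mol, so theoretical mass = 4.2224 × 105.99 = 447.53 g.
At 62.15% yield, actual mass of Na2CO3 = 447.53 × 0.6215 = 278.14 g.

278.1 g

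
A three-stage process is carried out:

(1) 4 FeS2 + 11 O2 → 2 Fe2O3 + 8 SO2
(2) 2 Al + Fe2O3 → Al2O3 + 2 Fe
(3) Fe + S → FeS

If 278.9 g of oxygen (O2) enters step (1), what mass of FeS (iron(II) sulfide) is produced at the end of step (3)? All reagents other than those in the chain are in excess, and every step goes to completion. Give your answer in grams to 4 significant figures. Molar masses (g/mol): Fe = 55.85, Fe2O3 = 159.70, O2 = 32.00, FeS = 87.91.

278.6 g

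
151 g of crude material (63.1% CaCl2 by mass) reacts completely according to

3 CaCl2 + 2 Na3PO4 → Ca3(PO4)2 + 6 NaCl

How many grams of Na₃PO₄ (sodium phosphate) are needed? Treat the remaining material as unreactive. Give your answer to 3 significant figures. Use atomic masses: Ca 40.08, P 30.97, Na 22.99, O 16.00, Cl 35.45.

93.8 g

Mass of pure CaCl2 = 151 g × 0.631 = 95.28 g.
M(CaCl2) = 40.08 + 2(35.45) = 110.98 g/mol.
M(Na3PO4) = 3(22.99) + 30.97 + 4(16.00) = 163.94 g/mol.
n(CaCl2) = 95.28 g / 110.98 g/mol = 0.8585 mol.
From the equation the CaCl2:Na3PO4 mole ratio is 3:2, so n(Na3PO4) = 0.8585 × 2/3 = 0.5724 mol.
Mass of Na3PO4 = 0.5724 mol × 163.94 g/mol = 93.83 g.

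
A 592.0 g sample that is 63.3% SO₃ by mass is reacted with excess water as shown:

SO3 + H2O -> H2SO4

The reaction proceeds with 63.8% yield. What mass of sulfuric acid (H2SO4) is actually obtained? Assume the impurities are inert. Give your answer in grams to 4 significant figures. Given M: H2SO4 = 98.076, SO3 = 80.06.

Pure SO3 available = 592.0 g × 0.633 = 374.74 g.
n(SO3) = 374.74 g / 80.06 g/mol = 4.6807 mol.
From the equation the SO3:H2SO4 mole ratio is 1:1, so n(H2SO4) = 4.6807 × 1/1 = 4.6807 mol.
Mass of H2SO4 = 4.6807 mol × 98.076 g/mol = 459.06 g.
Actual mass collected = 459.06 g × 0.638 = 292.88 g.

292.9 g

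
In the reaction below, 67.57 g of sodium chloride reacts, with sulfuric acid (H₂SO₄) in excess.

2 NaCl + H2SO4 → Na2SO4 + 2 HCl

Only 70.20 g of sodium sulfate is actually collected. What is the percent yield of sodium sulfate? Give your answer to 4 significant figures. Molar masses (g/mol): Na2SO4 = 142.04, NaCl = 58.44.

n(NaCl) = 67.570 g / 58.44 g/mol = 1.1562 mol.
From the equation the NaCl:Na2SO4 mole ratio is 2:1, so n(Na2SO4) = 1.1562 × 1/2 = 0.57811 mol.
Mass of Na2SO4 = 0.57811 mol × 142.04 g/mol = 82.115 g.
This is the theoretical yield. Percent yield = 70.20 g / 82.115 g × 100% = 85.489%.

85.49 %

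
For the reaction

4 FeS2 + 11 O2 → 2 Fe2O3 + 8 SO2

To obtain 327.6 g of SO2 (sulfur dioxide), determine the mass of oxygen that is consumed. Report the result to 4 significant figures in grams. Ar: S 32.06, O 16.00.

M(SO2) = 32.06 + 2(16.00) = 64.06 g/mol.
M(O2) = 2(16.00) = 32.00 g/mol.
n(SO2) = 327.60 g / 64.06 g/mol = 5.1140 mol.
From the equation the SO2:O2 mole ratio is 8:11, so n(O2) = 5.1140 × 11/8 = 7.0317 mol.
Mass of O2 = 7.0317 mol × 32.00 g/mol = 225.01 g.

225.0 g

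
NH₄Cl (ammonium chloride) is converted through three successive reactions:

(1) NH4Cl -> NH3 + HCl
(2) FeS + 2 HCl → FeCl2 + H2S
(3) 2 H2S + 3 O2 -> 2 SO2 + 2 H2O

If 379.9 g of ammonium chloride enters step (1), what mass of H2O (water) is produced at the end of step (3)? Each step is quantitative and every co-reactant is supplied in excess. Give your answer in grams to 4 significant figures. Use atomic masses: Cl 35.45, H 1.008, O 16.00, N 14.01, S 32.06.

M(NH4Cl) = 14.01 + 4(1.008) + 35.45 = 53.492 g/mol.
M(H2O) = 2(1.008) + 16.00 = 18.016 g/mol.
n(NH4Cl) = 379.9 / 53.492 = 7.1020 mol.
Reaction (1): NH4Cl→HCl ratio 1:1 ⇒ n(HCl) = 7.1020 mol.
Reaction (2): HCl→H2S ratio 2:1 ⇒ n(H2S) = 3.5510 mol.
Reaction (3): H2S→H2O ratio 2:2 ⇒ n(H2O) = 3.5510 mol.
Mass of H2O = 3.5510 × 18.016 = 63.975 g.

63.97 g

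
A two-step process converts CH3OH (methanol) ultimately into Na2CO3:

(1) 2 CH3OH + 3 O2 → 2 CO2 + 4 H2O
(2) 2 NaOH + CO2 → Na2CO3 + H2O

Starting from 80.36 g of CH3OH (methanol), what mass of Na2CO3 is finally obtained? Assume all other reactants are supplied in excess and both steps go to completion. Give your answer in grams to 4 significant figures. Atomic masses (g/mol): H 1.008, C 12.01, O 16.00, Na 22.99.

265.8 g

M(CH3OH) = 12.01 + 4(1.008) + 16.00 = 32.042 g/mol.
M(Na2CO3) = 2(22.99) + 12.01 + 3(16.00) = 105.99 g/mol.
n(CH3OH) = 80.360 / 32.042 = 2.5080 mol.
Step 1 gives a 2:2 ratio of CH3OH to CO2, so n(CO2) = 2.5080 mol.
In step 2 the CO2:Na2CO3 ratio is 1:1, so n(Na2CO3) = 2.5080 mol.
Mass of Na2CO3 = 2.5080 × 105.99 = 265.82 g.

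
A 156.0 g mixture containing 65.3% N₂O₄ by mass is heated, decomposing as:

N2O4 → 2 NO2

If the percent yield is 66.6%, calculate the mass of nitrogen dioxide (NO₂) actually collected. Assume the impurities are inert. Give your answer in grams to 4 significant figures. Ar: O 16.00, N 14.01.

67.84 g

Pure N2O4 available = 156.0 g × 0.653 = 101.87 g.
M(N2O4) = 2(14.01) + 4(16.00) = 92.02 g/mol.
M(NO2) = 14.01 + 2(16.00) = 46.01 g/mol.
n(N2O4) = 101.87 g / 92.02 g/mol = 1.1070 mol.
From the equation the N2O4:NO2 mole ratio is 1:2, so n(NO2) = 1.1070 × 2/1 = 2.2140 mol.
Mass of NO2 = 2.2140 mol × 46.01 g/mol = 101.87 g.
Actual mass collected = 101.87 g × 0.666 = 67.844 g.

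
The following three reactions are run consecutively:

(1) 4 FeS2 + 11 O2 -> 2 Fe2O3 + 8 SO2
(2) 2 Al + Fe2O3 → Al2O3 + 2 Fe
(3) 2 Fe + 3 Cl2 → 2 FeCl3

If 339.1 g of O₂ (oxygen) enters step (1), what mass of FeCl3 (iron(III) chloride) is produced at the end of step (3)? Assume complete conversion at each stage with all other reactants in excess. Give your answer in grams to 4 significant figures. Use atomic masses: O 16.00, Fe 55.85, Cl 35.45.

M(O2) = 2(16.00) = 32.00 g/mol.
M(FeCl3) = 55.85 + 3(35.45) = 162.20 g/mol.
n(O2) = 339.1 / 32.00 = 10.597 mol.
Reaction (1): O2→Fe2O3 ratio 11:2 ⇒ n(Fe2O3) = 1.9267 mol.
Reaction (2): Fe2O3→Fe ratio 1:2 ⇒ n(Fe) = 3.8534 mol.
Reaction (3): Fe→FeCl3 ratio 2:2 ⇒ n(FeCl3) = 3.8534 mol.
Mass of FeCl3 = 3.8534 × 162.20 = 625.02 g.

625.0 g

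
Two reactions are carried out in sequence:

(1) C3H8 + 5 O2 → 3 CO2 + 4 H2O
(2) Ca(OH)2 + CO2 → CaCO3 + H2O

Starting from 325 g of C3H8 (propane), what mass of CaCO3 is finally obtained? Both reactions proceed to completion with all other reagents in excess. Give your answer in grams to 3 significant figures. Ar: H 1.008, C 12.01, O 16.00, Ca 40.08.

M(C3H8) = 3(12.01) + 8(1.008) = 44.094 g/mol.
M(CaCO3) = 40.08 + 12.01 + 3(16.00) = 100.09 g/mol.
n(C3H8) = 325.0 / 44.094 = 7.371 mol.
Step 1 gives a 1:3 ratio of C3H8 to CO2, so n(CO2) = 22.11 mol.
In step 2 the CO2:CaCO3 ratio is 1:1, so n(CaCO3) = 22.11 mol.
Mass of CaCO3 = 22.11 × 100.09 = 2213 g.

2210 g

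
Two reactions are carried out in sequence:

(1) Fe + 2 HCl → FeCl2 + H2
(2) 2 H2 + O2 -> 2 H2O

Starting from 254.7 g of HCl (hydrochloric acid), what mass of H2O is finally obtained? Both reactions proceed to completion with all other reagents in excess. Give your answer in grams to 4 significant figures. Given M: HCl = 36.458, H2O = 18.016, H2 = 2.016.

62.93 g

n(HCl) = 254.70 / 36.458 = 6.9861 mol.
Step 1 gives a 2:1 ratio of HCl to H2, so n(H2) = 3.4931 mol.
In step 2 the H2:H2O ratio is 2:2, so n(H2O) = 3.4931 mol.
Mass of H2O = 3.4931 × 18.016 = 62.931 g.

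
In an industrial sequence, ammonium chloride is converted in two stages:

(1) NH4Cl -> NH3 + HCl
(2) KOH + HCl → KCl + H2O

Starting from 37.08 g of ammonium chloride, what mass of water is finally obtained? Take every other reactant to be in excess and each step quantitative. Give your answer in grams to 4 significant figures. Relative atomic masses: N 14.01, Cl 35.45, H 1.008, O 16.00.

M(NH4Cl) = 14.01 + 4(1.008) + 35.45 = 53.492 g/mol.
M(H2O) = 2(1.008) + 16.00 = 18.016 g/mol.
n(NH4Cl) = 37.080 / 53.492 = 0.69319 mol.
Step 1 gives a 1:1 ratio of NH4Cl to HCl, so n(HCl) = 0.69319 mol.
In step 2 the HCl:H2O ratio is 1:1, so n(H2O) = 0.69319 mol.
Mass of H2O = 0.69319 × 18.016 = 12.488 g.

12.49 g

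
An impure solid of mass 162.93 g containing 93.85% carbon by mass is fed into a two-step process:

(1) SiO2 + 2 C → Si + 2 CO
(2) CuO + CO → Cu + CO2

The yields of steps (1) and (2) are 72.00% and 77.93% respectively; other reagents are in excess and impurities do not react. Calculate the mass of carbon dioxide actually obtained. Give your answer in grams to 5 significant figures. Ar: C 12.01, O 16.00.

314.40 g

Pure C = 162.93 × 0.9385 = 152.910 g.
M(C) = 12.01 g/mol.
M(CO2) = 12.01 + 2(16.00) = 44.01 g/mol.
n(C) = 152.910 / 12.01 = 12.7319 mol.
Step 1 (C:CO = 2:2): theoretical n(CO) = 12.7319 mol; at 72.00% yield, n(CO) = 9.16695 mol.
Step 2 (CO:CO2 = 1:1): theoretical n(CO2) = 9.16695 mol, so theoretical mass = 9.16695 × 44.01 = 403.437 g.
At 77.93% yield, actual mass of CO2 = 403.437 × 0.7793 = 314.399 g.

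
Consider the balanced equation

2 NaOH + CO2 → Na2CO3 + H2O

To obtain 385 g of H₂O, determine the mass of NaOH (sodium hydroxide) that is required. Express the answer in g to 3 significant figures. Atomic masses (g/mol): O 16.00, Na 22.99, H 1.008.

1710 g

M(H2O) = 2(1.008) + 16.00 = 18.016 g/mol.
M(NaOH) = 22.99 + 16.00 + 1.008 = 39.998 g/mol.
n(H2O) = 385.0 g / 18.016 g/mol = 21.37 mol.
From the equation the H2O:NaOH mole ratio is 1:2, so n(NaOH) = 21.37 × 2/1 = 42.74 mol.
Mass of NaOH = 42.74 mol × 39.998 g/mol = 1710 g.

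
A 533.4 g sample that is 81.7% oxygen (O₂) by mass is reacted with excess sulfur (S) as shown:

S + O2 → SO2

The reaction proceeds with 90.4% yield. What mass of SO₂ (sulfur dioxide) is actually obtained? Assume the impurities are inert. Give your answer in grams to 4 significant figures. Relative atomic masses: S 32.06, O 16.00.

788.6 g

Pure O2 available = 533.4 g × 0.817 = 435.79 g.
M(O2) = 2(16.00) = 32.00 g/mol.
M(SO2) = 32.06 + 2(16.00) = 64.06 g/mol.
n(O2) = 435.79 g / 32.00 g/mol = 13.618 mol.
From the equation the O2:SO2 mole ratio is 1:1, so n(SO2) = 13.618 × 1/1 = 13.618 mol.
Mass of SO2 = 13.618 mol × 64.06 g/mol = 872.39 g.
Actual mass collected = 872.39 g × 0.904 = 788.64 g.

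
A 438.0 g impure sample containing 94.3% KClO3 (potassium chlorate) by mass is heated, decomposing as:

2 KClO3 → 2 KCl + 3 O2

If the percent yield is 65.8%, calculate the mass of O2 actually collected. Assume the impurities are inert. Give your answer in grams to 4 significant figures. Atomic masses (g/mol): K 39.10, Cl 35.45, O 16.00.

106.4 g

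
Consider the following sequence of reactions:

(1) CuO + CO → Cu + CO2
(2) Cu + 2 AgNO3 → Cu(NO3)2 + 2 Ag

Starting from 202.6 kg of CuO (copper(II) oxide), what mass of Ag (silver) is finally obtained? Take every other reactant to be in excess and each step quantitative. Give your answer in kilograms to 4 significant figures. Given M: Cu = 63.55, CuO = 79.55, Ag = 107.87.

549.5 kg

202.6 kg = 202600 g.
n(CuO) = 202600 / 79.55 = 2546.8 mol.
Step 1 gives a 1:1 ratio of CuO to Cu, so n(Cu) = 2546.8 mol.
In step 2 the Cu:Ag ratio is 1:2, so n(Ag) = 5093.7 mol.
Mass of Ag = 5093.7 × 107.87 = 549450 g = 549.5 kg.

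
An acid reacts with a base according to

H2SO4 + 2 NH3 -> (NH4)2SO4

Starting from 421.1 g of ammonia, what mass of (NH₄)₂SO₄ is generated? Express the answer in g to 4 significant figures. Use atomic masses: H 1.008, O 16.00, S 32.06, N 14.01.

1633 g

M(NH3) = 14.01 + 3(1.008) = 17.034 g/mol.
M((NH4)2SO4) = 2(14.01) + 8(1.008) + 32.06 + 4(16.00) = 132.144 g/mol.
n(NH3) = 421.10 g / 17.034 g/mol = 24.721 mol.
From the equation the NH3:(NH4)2SO4 mole ratio is 2:1, so n((NH4)2SO4) = 24.721 × 1/2 = 12.361 mol.
Mass of (NH4)2SO4 = 12.361 mol × 132.144 g/mol = 1633.4 g.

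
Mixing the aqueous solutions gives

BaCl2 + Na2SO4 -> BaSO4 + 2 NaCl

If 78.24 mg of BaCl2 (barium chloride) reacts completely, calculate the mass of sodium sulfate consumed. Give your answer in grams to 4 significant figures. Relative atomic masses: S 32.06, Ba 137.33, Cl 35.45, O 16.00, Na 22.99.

M(BaCl2) = 137.33 + 2(35.45) = 208.23 g/mol.
M(Na2SO4) = 2(22.99) + 32.06 + 4(16.00) = 142.04 g/mol.
Convert: 78.24 mg = 0.078240 g.
n(BaCl2) = 0.078240 g / 208.23 g/mol = 0.00037574 mol.
From the equation the BaCl2:Na2SO4 mole ratio is 1:1, so n(Na2SO4) = 0.00037574 × 1/1 = 0.00037574 mol.
Mass of Na2SO4 = 0.00037574 mol × 142.04 g/mol = 0.053370 g.

0.05337 g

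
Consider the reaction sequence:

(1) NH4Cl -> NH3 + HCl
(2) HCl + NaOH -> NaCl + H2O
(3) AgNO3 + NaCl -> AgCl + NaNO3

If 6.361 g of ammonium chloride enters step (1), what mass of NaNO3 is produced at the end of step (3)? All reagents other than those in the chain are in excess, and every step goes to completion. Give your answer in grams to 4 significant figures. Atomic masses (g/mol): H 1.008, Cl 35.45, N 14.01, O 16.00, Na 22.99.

M(NH4Cl) = 14.01 + 4(1.008) + 35.45 = 53.492 g/mol.
M(NaNO3) = 22.99 + 14.01 + 3(16.00) = 85.00 g/mol.
n(NH4Cl) = 6.361 / 53.492 = 0.11891 mol.
Reaction (1): NH4Cl→HCl ratio 1:1 ⇒ n(HCl) = 0.11891 mol.
Reaction (2): HCl→NaCl ratio 1:1 ⇒ n(NaCl) = 0.11891 mol.
Reaction (3): NaCl→NaNO3 ratio 1:1 ⇒ n(NaNO3) = 0.11891 mol.
Mass of NaNO3 = 0.11891 × 85.00 = 10.108 g.

10.11 g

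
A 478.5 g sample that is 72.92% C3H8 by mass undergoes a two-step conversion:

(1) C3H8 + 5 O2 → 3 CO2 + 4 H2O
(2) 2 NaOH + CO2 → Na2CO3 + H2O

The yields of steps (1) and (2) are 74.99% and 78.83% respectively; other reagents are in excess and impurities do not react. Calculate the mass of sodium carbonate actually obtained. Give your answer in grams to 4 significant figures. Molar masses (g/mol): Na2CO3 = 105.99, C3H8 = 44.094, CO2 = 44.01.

Pure C3H8 = 478.5 × 0.7292 = 348.92 g.
n(C3H8) = 348.92 / 44.094 = 7.9131 mol.
Step 1 (C3H8:CO2 = 1:3): theoretical n(CO2) = 23.739 mol; at 74.99% yield, n(CO2) = 17.802 mol.
Step 2 (CO2:Na2CO3 = 1:1): theoretical n(Na2CO3) = 17.802 mol, so theoretical mass = 17.802 × 105.99 = 1886.9 g.
At 78.83% yield, actual mass of Na2CO3 = 1886.9 × 0.7883 = 1487.4 g.

1487 g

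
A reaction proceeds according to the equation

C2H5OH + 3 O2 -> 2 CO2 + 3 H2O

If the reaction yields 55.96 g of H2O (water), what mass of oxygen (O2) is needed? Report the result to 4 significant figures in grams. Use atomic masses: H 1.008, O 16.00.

99.40 g

M(H2O) = 2(1.008) + 16.00 = 18.016 g/mol.
M(O2) = 2(16.00) = 32.00 g/mol.
n(H2O) = 55.960 g / 18.016 g/mol = 3.1061 mol.
From the equation the H2O:O2 mole ratio is 3:3, so n(O2) = 3.1061 × 3/3 = 3.1061 mol.
Mass of O2 = 3.1061 mol × 32.00 g/mol = 99.396 g.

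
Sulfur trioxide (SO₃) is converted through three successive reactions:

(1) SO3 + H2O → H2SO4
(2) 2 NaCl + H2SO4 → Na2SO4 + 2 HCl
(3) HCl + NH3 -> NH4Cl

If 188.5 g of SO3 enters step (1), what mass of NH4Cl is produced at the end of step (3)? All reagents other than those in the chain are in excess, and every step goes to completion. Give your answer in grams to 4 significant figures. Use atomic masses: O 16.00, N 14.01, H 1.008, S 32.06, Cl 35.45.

M(SO3) = 32.06 + 3(16.00) = 80.06 g/mol.
M(NH4Cl) = 14.01 + 4(1.008) + 35.45 = 53.492 g/mol.
n(SO3) = 188.5 / 80.06 = 2.3545 mol.
Reaction (1): SO3→H2SO4 ratio 1:1 ⇒ n(H2SO4) = 2.3545 mol.
Reaction (2): H2SO4→HCl ratio 1:2 ⇒ n(HCl) = 4.7090 mol.
Reaction (3): HCl→NH4Cl ratio 1:1 ⇒ n(NH4Cl) = 4.7090 mol.
Mass of NH4Cl = 4.7090 × 53.492 = 251.89 g.

251.9 g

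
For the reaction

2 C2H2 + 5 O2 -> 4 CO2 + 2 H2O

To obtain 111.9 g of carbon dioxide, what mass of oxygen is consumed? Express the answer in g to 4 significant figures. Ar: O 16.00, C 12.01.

M(CO2) = 12.01 + 2(16.00) = 44.01 g/mol.
M(O2) = 2(16.00) = 32.00 g/mol.
n(CO2) = 111.90 g / 44.01 g/mol = 2.5426 mol.
From the equation the CO2:O2 mole ratio is 4:5, so n(O2) = 2.5426 × 5/4 = 3.1783 mol.
Mass of O2 = 3.1783 mol × 32.00 g/mol = 101.70 g.

101.7 g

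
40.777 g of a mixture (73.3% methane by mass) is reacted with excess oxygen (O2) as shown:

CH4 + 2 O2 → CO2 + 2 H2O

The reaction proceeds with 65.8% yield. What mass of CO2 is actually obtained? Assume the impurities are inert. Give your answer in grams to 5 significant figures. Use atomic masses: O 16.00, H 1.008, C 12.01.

53.956 g

Pure CH4 available = 40.777 g × 0.733 = 29.8895 g.
M(CH4) = 12.01 + 4(1.008) = 16.042 g/mol.
M(CO2) = 12.01 + 2(16.00) = 44.01 g/mol.
n(CH4) = 29.8895 g / 16.042 g/mol = 1.86321 mol.
From the equation the CH4:CO2 mole ratio is 1:1, so n(CO2) = 1.86321 × 1/1 = 1.86321 mol.
Mass of CO2 = 1.86321 mol × 44.01 g/mol = 81.9997 g.
Actual mass collected = 81.9997 g × 0.658 = 53.9558 g.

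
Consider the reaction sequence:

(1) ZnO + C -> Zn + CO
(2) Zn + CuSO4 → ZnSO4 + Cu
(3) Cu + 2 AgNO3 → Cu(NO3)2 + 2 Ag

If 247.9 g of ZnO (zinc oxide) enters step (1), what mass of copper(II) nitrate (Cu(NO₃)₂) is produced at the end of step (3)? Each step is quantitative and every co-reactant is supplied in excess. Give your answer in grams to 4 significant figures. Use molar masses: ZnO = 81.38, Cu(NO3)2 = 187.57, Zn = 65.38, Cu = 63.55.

571.4 g

n(ZnO) = 247.9 / 81.38 = 3.0462 mol.
Reaction (1): ZnO→Zn ratio 1:1 ⇒ n(Zn) = 3.0462 mol.
Reaction (2): Zn→Cu ratio 1:1 ⇒ n(Cu) = 3.0462 mol.
Reaction (3): Cu→Cu(NO3)2 ratio 1:1 ⇒ n(Cu(NO3)2) = 3.0462 mol.
Mass of Cu(NO3)2 = 3.0462 × 187.57 = 571.38 g.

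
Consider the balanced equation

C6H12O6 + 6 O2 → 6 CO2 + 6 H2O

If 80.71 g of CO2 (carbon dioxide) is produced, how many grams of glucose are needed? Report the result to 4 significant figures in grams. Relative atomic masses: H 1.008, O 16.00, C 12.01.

55.06 g

M(CO2) = 12.01 + 2(16.00) = 44.01 g/mol.
M(C6H12O6) = 6(12.01) + 12(1.008) + 6(16.00) = 180.156 g/mol.
n(CO2) = 80.710 g / 44.01 g/mol = 1.8339 mol.
From the equation the CO2:C6H12O6 mole ratio is 6:1, so n(C6H12O6) = 1.8339 × 1/6 = 0.30565 mol.
Mass of C6H12O6 = 0.30565 mol × 180.156 g/mol = 55.065 g.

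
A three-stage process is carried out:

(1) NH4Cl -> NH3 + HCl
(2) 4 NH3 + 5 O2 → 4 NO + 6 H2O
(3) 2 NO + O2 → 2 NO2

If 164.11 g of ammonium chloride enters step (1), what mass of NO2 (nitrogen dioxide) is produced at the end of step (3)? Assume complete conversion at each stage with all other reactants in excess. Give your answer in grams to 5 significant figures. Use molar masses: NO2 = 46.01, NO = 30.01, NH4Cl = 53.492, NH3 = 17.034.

141.16 g

n(NH4Cl) = 164.11 / 53.492 = 3.06794 mol.
Reaction (1): NH4Cl→NH3 ratio 1:1 ⇒ n(NH3) = 3.06794 mol.
Reaction (2): NH3→NO ratio 4:4 ⇒ n(NO) = 3.06794 mol.
Reaction (3): NO→NO2 ratio 2:2 ⇒ n(NO2) = 3.06794 mol.
Mass of NO2 = 3.06794 × 46.01 = 141.156 g.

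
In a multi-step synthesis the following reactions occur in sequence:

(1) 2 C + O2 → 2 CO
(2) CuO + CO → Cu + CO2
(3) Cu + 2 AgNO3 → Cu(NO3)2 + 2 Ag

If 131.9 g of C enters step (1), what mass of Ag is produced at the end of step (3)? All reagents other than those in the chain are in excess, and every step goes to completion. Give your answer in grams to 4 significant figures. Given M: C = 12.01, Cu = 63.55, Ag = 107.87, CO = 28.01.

2369 g

n(C) = 131.9 / 12.01 = 10.983 mol.
Reaction (1): C→CO ratio 2:2 ⇒ n(CO) = 10.983 mol.
Reaction (2): CO→Cu ratio 1:1 ⇒ n(Cu) = 10.983 mol.
Reaction (3): Cu→Ag ratio 1:2 ⇒ n(Ag) = 21.965 mol.
Mass of Ag = 21.965 × 107.87 = 2369.4 g.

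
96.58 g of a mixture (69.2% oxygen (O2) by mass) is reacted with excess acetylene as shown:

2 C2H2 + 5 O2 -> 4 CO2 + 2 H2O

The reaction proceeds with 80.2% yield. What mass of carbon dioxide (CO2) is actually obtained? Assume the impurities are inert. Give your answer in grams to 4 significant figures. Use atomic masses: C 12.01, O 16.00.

58.97 g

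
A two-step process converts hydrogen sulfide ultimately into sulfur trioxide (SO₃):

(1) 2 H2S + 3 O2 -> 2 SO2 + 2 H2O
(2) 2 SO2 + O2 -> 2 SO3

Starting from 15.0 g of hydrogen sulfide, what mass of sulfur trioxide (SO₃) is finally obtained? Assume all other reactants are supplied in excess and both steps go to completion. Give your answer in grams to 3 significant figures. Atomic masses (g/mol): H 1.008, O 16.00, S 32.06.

35.2 g

M(H2S) = 2(1.008) + 32.06 = 34.076 g/mol.
M(SO3) = 32.06 + 3(16.00) = 80.06 g/mol.
n(H2S) = 15.00 / 34.076 = 0.4402 mol.
Step 1 gives a 2:2 ratio of H2S to SO2, so n(SO2) = 0.4402 mol.
In step 2 the SO2:SO3 ratio is 2:2, so n(SO3) = 0.4402 mol.
Mass of SO3 = 0.4402 × 80.06 = 35.24 g.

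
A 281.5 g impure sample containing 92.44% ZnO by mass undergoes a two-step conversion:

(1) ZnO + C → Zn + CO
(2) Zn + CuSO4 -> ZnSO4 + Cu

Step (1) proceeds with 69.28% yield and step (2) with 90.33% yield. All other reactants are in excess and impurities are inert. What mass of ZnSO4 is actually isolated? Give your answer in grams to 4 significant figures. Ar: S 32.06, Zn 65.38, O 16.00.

323.1 g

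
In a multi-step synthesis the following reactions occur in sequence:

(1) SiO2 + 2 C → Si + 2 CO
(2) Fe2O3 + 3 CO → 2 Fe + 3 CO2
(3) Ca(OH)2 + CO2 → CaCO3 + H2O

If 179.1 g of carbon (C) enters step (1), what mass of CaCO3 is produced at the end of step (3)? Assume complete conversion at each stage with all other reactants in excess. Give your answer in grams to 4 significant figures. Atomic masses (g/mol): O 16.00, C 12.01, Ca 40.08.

1493 g

M(C) = 12.01 g/mol.
M(CaCO3) = 40.08 + 12.01 + 3(16.00) = 100.09 g/mol.
n(C) = 179.1 / 12.01 = 14.913 mol.
Reaction (1): C→CO ratio 2:2 ⇒ n(CO) = 14.913 mol.
Reaction (2): CO→CO2 ratio 3:3 ⇒ n(CO2) = 14.913 mol.
Reaction (3): CO2→CaCO3 ratio 1:1 ⇒ n(CaCO3) = 14.913 mol.
Mass of CaCO3 = 14.913 × 100.09 = 1492.6 g.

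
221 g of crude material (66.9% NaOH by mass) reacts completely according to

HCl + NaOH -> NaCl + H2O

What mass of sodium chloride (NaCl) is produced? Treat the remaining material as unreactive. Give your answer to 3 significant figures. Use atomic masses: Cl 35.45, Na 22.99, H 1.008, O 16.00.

Mass of pure NaOH = 221 g × 0.669 = 147.8 g.
M(NaOH) = 22.99 + 16.00 + 1.008 = 39.998 g/mol.
M(NaCl) = 22.99 + 35.45 = 58.44 g/mol.
n(NaOH) = 147.8 g / 39.998 g/mol = 3.696 mol.
From the equation the NaOH:NaCl mole ratio is 1:1, so n(NaCl) = 3.696 × 1/1 = 3.696 mol.
Mass of NaCl = 3.696 mol × 58.44 g/mol = 216.0 g.

216 g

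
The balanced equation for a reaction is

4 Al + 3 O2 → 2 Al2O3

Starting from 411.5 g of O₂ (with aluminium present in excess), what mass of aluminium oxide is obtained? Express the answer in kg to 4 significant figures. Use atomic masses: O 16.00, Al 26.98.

0.8741 kg

M(O2) = 2(16.00) = 32.00 g/mol.
M(Al2O3) = 2(26.98) + 3(16.00) = 101.96 g/mol.
n(O2) = 411.50 g / 32.00 g/mol = 12.859 mol.
From the equation the O2:Al2O3 mole ratio is 3:2, so n(Al2O3) = 12.859 × 2/3 = 8.5729 mol.
Mass of Al2O3 = 8.5729 mol × 101.96 g/mol = 874.09 g.
Converting to kg: 874.09 g = 0.8741 kg.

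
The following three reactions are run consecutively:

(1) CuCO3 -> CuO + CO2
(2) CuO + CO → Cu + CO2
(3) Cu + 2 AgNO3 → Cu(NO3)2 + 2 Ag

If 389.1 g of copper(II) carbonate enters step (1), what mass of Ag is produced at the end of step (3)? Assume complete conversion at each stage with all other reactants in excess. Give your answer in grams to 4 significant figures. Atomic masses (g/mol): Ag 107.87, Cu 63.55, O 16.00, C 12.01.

M(CuCO3) = 63.55 + 12.01 + 3(16.00) = 123.56 g/mol.
M(Ag) = 107.87 g/mol.
n(CuCO3) = 389.1 / 123.56 = 3.1491 mol.
Reaction (1): CuCO3→CuO ratio 1:1 ⇒ n(CuO) = 3.1491 mol.
Reaction (2): CuO→Cu ratio 1:1 ⇒ n(Cu) = 3.1491 mol.
Reaction (3): Cu→Ag ratio 1:2 ⇒ n(Ag) = 6.2982 mol.
Mass of Ag = 6.2982 × 107.87 = 679.38 g.

679.4 g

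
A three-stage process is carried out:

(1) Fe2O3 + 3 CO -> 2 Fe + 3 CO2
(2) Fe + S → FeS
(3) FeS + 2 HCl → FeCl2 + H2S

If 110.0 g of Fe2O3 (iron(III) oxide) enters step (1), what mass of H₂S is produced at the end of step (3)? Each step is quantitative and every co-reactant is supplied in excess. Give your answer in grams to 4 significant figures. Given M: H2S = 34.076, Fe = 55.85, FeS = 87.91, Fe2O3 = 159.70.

n(Fe2O3) = 110.0 / 159.70 = 0.68879 mol.
Reaction (1): Fe2O3→Fe ratio 1:2 ⇒ n(Fe) = 1.3776 mol.
Reaction (2): Fe→FeS ratio 1:1 ⇒ n(FeS) = 1.3776 mol.
Reaction (3): FeS→H2S ratio 1:1 ⇒ n(H2S) = 1.3776 mol.
Mass of H2S = 1.3776 × 34.076 = 46.943 g.

46.94 g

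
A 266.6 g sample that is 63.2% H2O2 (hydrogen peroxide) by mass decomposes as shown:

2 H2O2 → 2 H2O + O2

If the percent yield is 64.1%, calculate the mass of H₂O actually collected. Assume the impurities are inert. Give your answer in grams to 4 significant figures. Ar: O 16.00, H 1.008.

57.20 g

Pure H2O2 available = 266.6 g × 0.632 = 168.49 g.
M(H2O2) = 2(1.008) + 2(16.00) = 34.016 g/mol.
M(H2O) = 2(1.008) + 16.00 = 18.016 g/mol.
n(H2O2) = 168.49 g / 34.016 g/mol = 4.9533 mol.
From the equation the H2O2:H2O mole ratio is 2:2, so n(H2O) = 4.9533 × 2/2 = 4.9533 mol.
Mass of H2O = 4.9533 mol × 18.016 g/mol = 89.239 g.
Actual mass collected = 89.239 g × 0.641 = 57.202 g.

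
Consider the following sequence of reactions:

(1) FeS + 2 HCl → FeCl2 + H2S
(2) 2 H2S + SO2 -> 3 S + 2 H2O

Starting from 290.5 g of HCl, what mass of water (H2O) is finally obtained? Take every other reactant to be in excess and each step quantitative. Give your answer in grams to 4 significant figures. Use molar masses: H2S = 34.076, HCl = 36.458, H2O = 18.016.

n(HCl) = 290.50 / 36.458 = 7.9681 mol.
Step 1 gives a 2:1 ratio of HCl to H2S, so n(H2S) = 3.9840 mol.
In step 2 the H2S:H2O ratio is 2:2, so n(H2O) = 3.9840 mol.
Mass of H2O = 3.9840 × 18.016 = 71.776 g.

71.78 g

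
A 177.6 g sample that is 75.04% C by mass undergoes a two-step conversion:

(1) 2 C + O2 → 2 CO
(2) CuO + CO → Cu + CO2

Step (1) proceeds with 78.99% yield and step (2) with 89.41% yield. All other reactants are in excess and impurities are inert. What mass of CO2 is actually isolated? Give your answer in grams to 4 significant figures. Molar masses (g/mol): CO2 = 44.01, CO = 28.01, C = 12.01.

Pure C = 177.6 × 0.7504 = 133.27 g.
n(C) = 133.27 / 12.01 = 11.097 mol.
Step 1 (C:CO = 2:2): theoretical n(CO) = 11.097 mol; at 78.99% yield, n(CO) = 8.7653 mol.
Step 2 (CO:CO2 = 1:1): theoretical n(CO2) = 8.7653 mol, so theoretical mass = 8.7653 × 44.01 = 385.76 g.
At 89.41% yield, actual mass of CO2 = 385.76 × 0.8941 = 344.91 g.

344.9 g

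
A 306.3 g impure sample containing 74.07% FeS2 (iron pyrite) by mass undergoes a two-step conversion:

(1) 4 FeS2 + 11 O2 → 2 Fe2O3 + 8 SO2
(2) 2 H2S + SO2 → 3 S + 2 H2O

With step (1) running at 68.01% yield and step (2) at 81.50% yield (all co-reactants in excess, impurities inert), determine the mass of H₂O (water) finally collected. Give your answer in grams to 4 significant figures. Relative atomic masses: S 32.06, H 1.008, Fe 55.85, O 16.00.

75.54 g

Pure FeS2 = 306.3 × 0.7407 = 226.88 g.
M(FeS2) = 55.85 + 2(32.06) = 119.97 g/mol.
M(H2O) = 2(1.008) + 16.00 = 18.016 g/mol.
n(FeS2) = 226.88 / 119.97 = 1.8911 mol.
Step 1 (FeS2:SO2 = 4:8): theoretical n(SO2) = 3.7822 mol; at 68.01% yield, n(SO2) = 2.5723 mol.
Step 2 (SO2:H2O = 1:2): theoretical n(H2O) = 5.1446 mol, so theoretical mass = 5.1446 × 18.016 = 92.685 g.
At 81.50% yield, actual mass of H2O = 92.685 × 0.8150 = 75.538 g.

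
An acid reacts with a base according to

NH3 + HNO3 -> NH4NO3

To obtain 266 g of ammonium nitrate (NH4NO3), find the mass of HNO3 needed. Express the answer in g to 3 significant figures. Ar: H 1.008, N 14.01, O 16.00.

M(NH4NO3) = 2(14.01) + 4(1.008) + 3(16.00) = 80.052 g/mol.
M(HNO3) = 1.008 + 14.01 + 3(16.00) = 63.018 g/mol.
n(NH4NO3) = 266.0 g / 80.052 g/mol = 3.323 mol.
From the equation the NH4NO3:HNO3 mole ratio is 1:1, so n(HNO3) = 3.323 × 1/1 = 3.323 mol.
Mass of HNO3 = 3.323 mol × 63.018 g/mol = 209.4 g.

209 g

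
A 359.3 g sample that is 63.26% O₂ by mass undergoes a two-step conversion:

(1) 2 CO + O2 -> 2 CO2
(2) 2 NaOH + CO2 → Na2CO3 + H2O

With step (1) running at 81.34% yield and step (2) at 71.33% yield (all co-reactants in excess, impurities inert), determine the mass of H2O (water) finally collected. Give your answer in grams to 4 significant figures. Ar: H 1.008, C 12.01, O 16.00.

148.5 g

Pure O2 = 359.3 × 0.6326 = 227.29 g.
M(O2) = 2(16.00) = 32.00 g/mol.
M(H2O) = 2(1.008) + 16.00 = 18.016 g/mol.
n(O2) = 227.29 / 32.00 = 7.1029 mol.
Step 1 (O2:CO2 = 1:2): theoretical n(CO2) = 14.206 mol; at 81.34% yield, n(CO2) = 11.555 mol.
Step 2 (CO2:H2O = 1:1): theoretical n(H2O) = 11.555 mol, so theoretical mass = 11.555 × 18.016 = 208.18 g.
At 71.33% yield, actual mass of H2O = 208.18 × 0.7133 = 148.49 g.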